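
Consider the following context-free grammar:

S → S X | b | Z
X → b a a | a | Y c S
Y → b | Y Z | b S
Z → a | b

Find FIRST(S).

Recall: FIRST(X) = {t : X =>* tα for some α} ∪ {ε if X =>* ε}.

We compute FIRST(S) using the standard algorithm.
FIRST(S) = {a, b}
FIRST(X) = {a, b}
FIRST(Y) = {b}
FIRST(Z) = {a, b}
Therefore, FIRST(S) = {a, b}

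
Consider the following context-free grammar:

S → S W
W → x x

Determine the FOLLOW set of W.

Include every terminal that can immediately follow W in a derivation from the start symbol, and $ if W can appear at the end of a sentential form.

We compute FOLLOW(W) using the standard algorithm.
FOLLOW(S) starts with {$}.
FIRST(S) = {}
FIRST(W) = {x}
FOLLOW(S) = {$, x}
FOLLOW(W) = {$, x}
Therefore, FOLLOW(W) = {$, x}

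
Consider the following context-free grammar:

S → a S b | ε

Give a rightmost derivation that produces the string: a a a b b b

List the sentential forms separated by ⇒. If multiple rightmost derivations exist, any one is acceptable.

S ⇒ a S b ⇒ a a S b b ⇒ a a a S b b b ⇒ a a a b b b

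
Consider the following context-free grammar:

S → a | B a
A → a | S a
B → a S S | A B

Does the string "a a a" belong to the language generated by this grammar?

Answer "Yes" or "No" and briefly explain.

No - no valid derivation exists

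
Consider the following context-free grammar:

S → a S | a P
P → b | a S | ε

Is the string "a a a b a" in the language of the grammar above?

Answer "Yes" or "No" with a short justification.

No - no valid derivation exists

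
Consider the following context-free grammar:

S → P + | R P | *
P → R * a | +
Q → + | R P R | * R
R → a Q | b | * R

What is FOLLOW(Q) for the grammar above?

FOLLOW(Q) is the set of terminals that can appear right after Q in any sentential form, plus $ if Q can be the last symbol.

We compute FOLLOW(Q) using the standard algorithm.
FOLLOW(S) starts with {$}.
FIRST(P) = {*, +, a, b}
FIRST(Q) = {*, +, a, b}
FIRST(R) = {*, a, b}
FIRST(S) = {*, +, a, b}
FOLLOW(P) = {$, *, +, a, b}
FOLLOW(Q) = {*, +, a, b}
FOLLOW(R) = {*, +, a, b}
FOLLOW(S) = {$}
Therefore, FOLLOW(Q) = {*, +, a, b}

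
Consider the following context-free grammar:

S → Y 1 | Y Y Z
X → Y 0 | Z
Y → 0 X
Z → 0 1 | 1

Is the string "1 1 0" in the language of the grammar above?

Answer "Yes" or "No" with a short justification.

No - no valid derivation exists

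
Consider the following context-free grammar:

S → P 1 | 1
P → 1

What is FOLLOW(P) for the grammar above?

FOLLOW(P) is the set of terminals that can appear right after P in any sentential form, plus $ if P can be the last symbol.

We compute FOLLOW(P) using the standard algorithm.
FOLLOW(S) starts with {$}.
FIRST(P) = {1}
FIRST(S) = {1}
FOLLOW(P) = {1}
FOLLOW(S) = {$}
Therefore, FOLLOW(P) = {1}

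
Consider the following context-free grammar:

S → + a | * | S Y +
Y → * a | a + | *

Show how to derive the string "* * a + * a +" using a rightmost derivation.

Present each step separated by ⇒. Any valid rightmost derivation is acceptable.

S ⇒ S Y + ⇒ S * a + ⇒ S Y + * a + ⇒ S * a + * a + ⇒ * * a + * a +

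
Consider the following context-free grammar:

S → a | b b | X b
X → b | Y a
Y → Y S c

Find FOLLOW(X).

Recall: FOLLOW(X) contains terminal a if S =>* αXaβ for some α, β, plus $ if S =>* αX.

We compute FOLLOW(X) using the standard algorithm.
FOLLOW(S) starts with {$}.
FIRST(S) = {a, b}
FIRST(X) = {b}
FIRST(Y) = {}
FOLLOW(S) = {$, c}
FOLLOW(X) = {b}
FOLLOW(Y) = {a, b}
Therefore, FOLLOW(X) = {b}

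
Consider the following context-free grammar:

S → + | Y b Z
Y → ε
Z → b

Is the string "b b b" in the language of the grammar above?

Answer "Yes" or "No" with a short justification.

No - no valid derivation exists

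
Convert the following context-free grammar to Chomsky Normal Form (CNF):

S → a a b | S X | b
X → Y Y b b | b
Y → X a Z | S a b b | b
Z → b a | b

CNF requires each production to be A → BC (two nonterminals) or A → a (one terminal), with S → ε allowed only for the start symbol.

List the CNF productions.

TA → a; TB → b; S → b; X → b; Y → b; Z → b; S → TA X0; X0 → TA TB; S → S X; X → Y X1; X1 → Y X2; X2 → TB TB; Y → X X3; X3 → TA Z; Y → S X4; X4 → TA X5; X5 → TB TB; Z → TB TA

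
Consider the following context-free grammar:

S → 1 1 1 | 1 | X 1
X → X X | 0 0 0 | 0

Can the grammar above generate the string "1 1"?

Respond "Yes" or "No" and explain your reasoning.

No - no valid derivation exists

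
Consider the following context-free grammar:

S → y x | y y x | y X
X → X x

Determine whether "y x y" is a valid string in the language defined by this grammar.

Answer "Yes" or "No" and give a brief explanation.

No - no valid derivation exists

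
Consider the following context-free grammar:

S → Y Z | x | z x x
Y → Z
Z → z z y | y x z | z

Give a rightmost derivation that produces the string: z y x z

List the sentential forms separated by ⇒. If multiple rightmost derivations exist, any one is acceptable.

S ⇒ Y Z ⇒ Y y x z ⇒ Z y x z ⇒ z y x z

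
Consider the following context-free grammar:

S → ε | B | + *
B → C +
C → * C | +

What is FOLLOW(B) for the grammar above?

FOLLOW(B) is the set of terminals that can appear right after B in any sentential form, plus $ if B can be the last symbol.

We compute FOLLOW(B) using the standard algorithm.
FOLLOW(S) starts with {$}.
FIRST(B) = {*, +}
FIRST(C) = {*, +}
FIRST(S) = {*, +, ε}
FOLLOW(B) = {$}
FOLLOW(C) = {+}
FOLLOW(S) = {$}
Therefore, FOLLOW(B) = {$}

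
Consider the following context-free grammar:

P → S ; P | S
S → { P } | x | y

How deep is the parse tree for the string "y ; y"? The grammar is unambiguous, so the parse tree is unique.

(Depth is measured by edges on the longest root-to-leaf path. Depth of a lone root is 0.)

3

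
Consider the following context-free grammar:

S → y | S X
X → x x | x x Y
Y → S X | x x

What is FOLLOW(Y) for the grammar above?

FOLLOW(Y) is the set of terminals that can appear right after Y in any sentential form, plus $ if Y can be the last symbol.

We compute FOLLOW(Y) using the standard algorithm.
FOLLOW(S) starts with {$}.
FIRST(S) = {y}
FIRST(X) = {x}
FIRST(Y) = {x, y}
FOLLOW(S) = {$, x}
FOLLOW(X) = {$, x}
FOLLOW(Y) = {$, x}
Therefore, FOLLOW(Y) = {$, x}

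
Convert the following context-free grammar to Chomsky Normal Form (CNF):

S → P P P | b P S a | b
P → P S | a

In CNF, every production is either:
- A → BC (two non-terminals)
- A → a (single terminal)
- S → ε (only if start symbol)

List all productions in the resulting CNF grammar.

TB → b; TA → a; S → b; P → a; S → P X0; X0 → P P; S → TB X1; X1 → P X2; X2 → S TA; P → P S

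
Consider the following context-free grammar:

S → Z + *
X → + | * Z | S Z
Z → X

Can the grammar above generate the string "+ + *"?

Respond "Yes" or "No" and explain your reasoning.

Yes - a valid derivation exists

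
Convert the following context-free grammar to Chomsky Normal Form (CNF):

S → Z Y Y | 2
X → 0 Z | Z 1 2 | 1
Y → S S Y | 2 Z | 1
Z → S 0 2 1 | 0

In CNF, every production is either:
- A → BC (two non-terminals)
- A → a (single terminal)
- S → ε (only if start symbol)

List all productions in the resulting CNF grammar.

S → 2; T0 → 0; T1 → 1; T2 → 2; X → 1; Y → 1; Z → 0; S → Z X0; X0 → Y Y; X → T0 Z; X → Z X1; X1 → T1 T2; Y → S X2; X2 → S Y; Y → T2 Z; Z → S X3; X3 → T0 X4; X4 → T2 T1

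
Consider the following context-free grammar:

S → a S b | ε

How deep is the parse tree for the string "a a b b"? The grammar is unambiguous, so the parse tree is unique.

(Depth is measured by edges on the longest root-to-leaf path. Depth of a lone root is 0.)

3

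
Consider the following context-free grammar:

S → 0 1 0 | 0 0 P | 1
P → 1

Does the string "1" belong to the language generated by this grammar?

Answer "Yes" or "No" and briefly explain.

Yes - a valid derivation exists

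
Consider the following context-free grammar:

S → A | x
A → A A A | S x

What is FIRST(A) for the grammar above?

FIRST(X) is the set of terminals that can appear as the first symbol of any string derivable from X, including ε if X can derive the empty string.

We compute FIRST(A) using the standard algorithm.
FIRST(A) = {x}
FIRST(S) = {x}
Therefore, FIRST(A) = {x}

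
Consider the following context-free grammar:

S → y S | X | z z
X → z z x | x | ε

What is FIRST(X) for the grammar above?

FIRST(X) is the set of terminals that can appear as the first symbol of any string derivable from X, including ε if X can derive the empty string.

We compute FIRST(X) using the standard algorithm.
FIRST(S) = {x, y, z, ε}
FIRST(X) = {x, z, ε}
Therefore, FIRST(X) = {x, z, ε}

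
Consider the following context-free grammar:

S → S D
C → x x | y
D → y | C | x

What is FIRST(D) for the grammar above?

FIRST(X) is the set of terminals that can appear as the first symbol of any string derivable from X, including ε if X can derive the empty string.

We compute FIRST(D) using the standard algorithm.
FIRST(C) = {x, y}
FIRST(D) = {x, y}
FIRST(S) = {}
Therefore, FIRST(D) = {x, y}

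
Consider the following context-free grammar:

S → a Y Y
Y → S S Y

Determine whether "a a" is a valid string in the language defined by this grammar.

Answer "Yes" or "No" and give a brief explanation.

No - no valid derivation exists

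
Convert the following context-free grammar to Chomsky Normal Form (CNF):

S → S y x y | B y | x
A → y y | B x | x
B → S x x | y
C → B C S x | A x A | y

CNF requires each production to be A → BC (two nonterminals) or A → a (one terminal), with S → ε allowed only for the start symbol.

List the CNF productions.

TY → y; TX → x; S → x; A → x; B → y; C → y; S → S X0; X0 → TY X1; X1 → TX TY; S → B TY; A → TY TY; A → B TX; B → S X2; X2 → TX TX; C → B X3; X3 → C X4; X4 → S TX; C → A X5; X5 → TX A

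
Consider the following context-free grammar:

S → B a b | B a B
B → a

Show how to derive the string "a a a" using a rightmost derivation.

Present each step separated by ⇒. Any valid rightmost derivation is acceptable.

S ⇒ B a B ⇒ B a a ⇒ a a a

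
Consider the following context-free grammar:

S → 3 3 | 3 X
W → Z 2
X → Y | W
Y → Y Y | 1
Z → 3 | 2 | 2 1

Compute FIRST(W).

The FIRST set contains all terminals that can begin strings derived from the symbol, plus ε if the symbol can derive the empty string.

We compute FIRST(W) using the standard algorithm.
FIRST(S) = {3}
FIRST(W) = {2, 3}
FIRST(X) = {1, 2, 3}
FIRST(Y) = {1}
FIRST(Z) = {2, 3}
Therefore, FIRST(W) = {2, 3}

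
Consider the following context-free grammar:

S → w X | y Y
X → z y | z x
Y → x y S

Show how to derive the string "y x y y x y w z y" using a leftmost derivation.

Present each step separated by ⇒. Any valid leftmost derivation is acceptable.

S ⇒ y Y ⇒ y x y S ⇒ y x y y Y ⇒ y x y y x y S ⇒ y x y y x y w X ⇒ y x y y x y w z y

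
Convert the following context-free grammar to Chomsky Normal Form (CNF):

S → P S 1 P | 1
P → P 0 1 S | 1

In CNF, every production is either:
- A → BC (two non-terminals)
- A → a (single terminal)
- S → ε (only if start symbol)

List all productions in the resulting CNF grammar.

T1 → 1; S → 1; T0 → 0; P → 1; S → P X0; X0 → S X1; X1 → T1 P; P → P X2; X2 → T0 X3; X3 → T1 S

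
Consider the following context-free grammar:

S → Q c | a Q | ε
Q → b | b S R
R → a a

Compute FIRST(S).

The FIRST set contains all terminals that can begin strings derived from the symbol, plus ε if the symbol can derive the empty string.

We compute FIRST(S) using the standard algorithm.
FIRST(Q) = {b}
FIRST(R) = {a}
FIRST(S) = {a, b, ε}
Therefore, FIRST(S) = {a, b, ε}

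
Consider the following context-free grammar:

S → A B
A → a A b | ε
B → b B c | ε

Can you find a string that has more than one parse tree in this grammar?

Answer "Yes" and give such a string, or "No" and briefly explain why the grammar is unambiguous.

No - the grammar is unambiguous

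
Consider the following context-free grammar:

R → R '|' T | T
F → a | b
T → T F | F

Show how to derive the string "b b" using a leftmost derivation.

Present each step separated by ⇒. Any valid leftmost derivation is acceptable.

R ⇒ T ⇒ T F ⇒ F F ⇒ b F ⇒ b b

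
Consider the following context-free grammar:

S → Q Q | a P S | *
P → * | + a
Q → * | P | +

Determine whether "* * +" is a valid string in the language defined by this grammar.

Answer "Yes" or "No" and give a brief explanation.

No - no valid derivation exists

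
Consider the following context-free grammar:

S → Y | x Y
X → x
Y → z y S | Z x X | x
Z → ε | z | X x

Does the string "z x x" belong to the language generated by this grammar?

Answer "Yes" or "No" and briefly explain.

Yes - a valid derivation exists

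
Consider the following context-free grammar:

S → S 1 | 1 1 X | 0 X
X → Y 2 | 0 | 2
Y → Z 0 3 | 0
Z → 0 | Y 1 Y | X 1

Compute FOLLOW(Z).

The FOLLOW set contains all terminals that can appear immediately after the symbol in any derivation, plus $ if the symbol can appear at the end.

We compute FOLLOW(Z) using the standard algorithm.
FOLLOW(S) starts with {$}.
FIRST(S) = {0, 1}
FIRST(X) = {0, 2}
FIRST(Y) = {0, 2}
FIRST(Z) = {0, 2}
FOLLOW(S) = {$, 1}
FOLLOW(X) = {$, 1}
FOLLOW(Y) = {0, 1, 2}
FOLLOW(Z) = {0}
Therefore, FOLLOW(Z) = {0}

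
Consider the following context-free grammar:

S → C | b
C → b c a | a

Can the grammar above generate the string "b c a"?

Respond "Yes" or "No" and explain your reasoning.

Yes - a valid derivation exists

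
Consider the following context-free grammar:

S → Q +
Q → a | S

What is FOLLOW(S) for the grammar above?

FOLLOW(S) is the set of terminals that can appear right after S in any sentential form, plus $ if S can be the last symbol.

We compute FOLLOW(S) using the standard algorithm.
FOLLOW(S) starts with {$}.
FIRST(Q) = {a}
FIRST(S) = {a}
FOLLOW(Q) = {+}
FOLLOW(S) = {$, +}
Therefore, FOLLOW(S) = {$, +}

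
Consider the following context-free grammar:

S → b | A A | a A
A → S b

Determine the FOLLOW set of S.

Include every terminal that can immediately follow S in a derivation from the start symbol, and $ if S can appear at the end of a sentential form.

We compute FOLLOW(S) using the standard algorithm.
FOLLOW(S) starts with {$}.
FIRST(A) = {a, b}
FIRST(S) = {a, b}
FOLLOW(A) = {$, a, b}
FOLLOW(S) = {$, b}
Therefore, FOLLOW(S) = {$, b}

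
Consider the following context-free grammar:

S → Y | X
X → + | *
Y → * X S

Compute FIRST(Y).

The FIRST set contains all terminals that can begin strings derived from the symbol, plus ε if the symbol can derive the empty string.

We compute FIRST(Y) using the standard algorithm.
FIRST(S) = {*, +}
FIRST(X) = {*, +}
FIRST(Y) = {*}
Therefore, FIRST(Y) = {*}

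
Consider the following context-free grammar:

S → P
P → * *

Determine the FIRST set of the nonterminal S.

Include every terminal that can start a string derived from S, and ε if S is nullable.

We compute FIRST(S) using the standard algorithm.
FIRST(P) = {*}
FIRST(S) = {*}
Therefore, FIRST(S) = {*}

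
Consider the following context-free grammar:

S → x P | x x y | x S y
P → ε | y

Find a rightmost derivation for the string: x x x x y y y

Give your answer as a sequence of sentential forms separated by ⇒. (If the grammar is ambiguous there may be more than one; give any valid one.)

S ⇒ x S y ⇒ x x S y y ⇒ x x x x y y y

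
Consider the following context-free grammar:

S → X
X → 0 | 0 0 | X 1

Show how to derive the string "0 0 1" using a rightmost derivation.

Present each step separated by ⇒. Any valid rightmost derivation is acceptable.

S ⇒ X ⇒ X 1 ⇒ 0 0 1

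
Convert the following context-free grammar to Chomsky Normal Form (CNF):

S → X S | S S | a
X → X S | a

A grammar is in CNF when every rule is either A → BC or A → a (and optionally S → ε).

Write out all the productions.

S → a; X → a; S → X S; S → S S; X → X S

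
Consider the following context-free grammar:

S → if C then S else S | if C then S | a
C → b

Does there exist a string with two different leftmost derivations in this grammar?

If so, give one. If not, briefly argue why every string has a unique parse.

Yes - the string 'if b then a else if b then if b then a else a' has two distinct leftmost derivations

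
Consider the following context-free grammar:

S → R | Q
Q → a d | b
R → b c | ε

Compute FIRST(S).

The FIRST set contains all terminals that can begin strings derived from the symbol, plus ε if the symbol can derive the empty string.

We compute FIRST(S) using the standard algorithm.
FIRST(Q) = {a, b}
FIRST(R) = {b, ε}
FIRST(S) = {a, b, ε}
Therefore, FIRST(S) = {a, b, ε}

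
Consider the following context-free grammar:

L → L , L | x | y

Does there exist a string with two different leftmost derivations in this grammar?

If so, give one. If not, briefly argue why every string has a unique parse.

Yes - the string 'y , x , y , y , x' has two distinct leftmost derivations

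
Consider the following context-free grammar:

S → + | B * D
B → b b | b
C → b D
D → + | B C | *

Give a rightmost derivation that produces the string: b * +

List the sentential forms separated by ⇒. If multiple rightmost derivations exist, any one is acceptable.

S ⇒ B * D ⇒ B * + ⇒ b * +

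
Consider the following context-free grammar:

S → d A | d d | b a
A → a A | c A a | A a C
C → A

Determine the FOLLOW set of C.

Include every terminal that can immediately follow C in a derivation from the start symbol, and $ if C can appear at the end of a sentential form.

We compute FOLLOW(C) using the standard algorithm.
FOLLOW(S) starts with {$}.
FIRST(A) = {a, c}
FIRST(C) = {a, c}
FIRST(S) = {b, d}
FOLLOW(A) = {$, a}
FOLLOW(C) = {$, a}
FOLLOW(S) = {$}
Therefore, FOLLOW(C) = {$, a}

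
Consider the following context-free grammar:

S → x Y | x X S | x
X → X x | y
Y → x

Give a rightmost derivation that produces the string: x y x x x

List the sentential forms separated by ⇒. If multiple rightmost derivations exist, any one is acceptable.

S ⇒ x X S ⇒ x X x Y ⇒ x X x x ⇒ x X x x x ⇒ x y x x x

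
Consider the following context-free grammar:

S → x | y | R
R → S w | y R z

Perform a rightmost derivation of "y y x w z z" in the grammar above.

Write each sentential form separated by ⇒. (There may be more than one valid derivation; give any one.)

S ⇒ R ⇒ y R z ⇒ y y R z z ⇒ y y S w z z ⇒ y y x w z z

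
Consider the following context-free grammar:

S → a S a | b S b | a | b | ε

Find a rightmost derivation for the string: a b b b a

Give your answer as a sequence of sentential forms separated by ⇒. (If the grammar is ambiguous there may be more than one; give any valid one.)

S ⇒ a S a ⇒ a b S b a ⇒ a b b b a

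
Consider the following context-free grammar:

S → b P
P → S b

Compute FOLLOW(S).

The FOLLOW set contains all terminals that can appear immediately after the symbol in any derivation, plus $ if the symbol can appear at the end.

We compute FOLLOW(S) using the standard algorithm.
FOLLOW(S) starts with {$}.
FIRST(P) = {b}
FIRST(S) = {b}
FOLLOW(P) = {$, b}
FOLLOW(S) = {$, b}
Therefore, FOLLOW(S) = {$, b}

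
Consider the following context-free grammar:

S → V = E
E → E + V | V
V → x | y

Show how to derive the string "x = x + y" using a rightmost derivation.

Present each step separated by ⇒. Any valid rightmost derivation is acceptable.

S ⇒ V = E ⇒ V = E + V ⇒ V = E + y ⇒ V = V + y ⇒ V = x + y ⇒ x = x + y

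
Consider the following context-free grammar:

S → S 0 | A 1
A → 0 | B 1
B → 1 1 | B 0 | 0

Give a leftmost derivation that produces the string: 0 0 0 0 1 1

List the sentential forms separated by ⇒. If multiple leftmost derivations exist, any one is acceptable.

S ⇒ A 1 ⇒ B 1 1 ⇒ B 0 1 1 ⇒ B 0 0 1 1 ⇒ B 0 0 0 1 1 ⇒ 0 0 0 0 1 1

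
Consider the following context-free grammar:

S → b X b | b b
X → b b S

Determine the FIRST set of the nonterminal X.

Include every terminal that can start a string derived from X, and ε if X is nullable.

We compute FIRST(X) using the standard algorithm.
FIRST(S) = {b}
FIRST(X) = {b}
Therefore, FIRST(X) = {b}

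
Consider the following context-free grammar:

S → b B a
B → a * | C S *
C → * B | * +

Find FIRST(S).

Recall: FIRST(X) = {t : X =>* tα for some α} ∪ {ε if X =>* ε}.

We compute FIRST(S) using the standard algorithm.
FIRST(B) = {*, a}
FIRST(C) = {*}
FIRST(S) = {b}
Therefore, FIRST(S) = {b}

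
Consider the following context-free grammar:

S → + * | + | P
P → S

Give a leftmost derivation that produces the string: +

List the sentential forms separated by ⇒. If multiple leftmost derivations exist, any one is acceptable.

S ⇒ P ⇒ S ⇒ P ⇒ S ⇒ P ⇒ S ⇒ +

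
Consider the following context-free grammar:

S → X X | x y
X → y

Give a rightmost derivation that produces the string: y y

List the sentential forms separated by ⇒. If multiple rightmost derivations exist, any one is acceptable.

S ⇒ X X ⇒ X y ⇒ y y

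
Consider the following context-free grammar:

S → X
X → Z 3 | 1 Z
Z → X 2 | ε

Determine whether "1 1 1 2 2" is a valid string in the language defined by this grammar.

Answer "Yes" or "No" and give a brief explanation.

Yes - a valid derivation exists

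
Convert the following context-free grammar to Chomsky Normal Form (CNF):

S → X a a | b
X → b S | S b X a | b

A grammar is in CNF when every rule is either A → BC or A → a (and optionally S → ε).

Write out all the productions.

TA → a; S → b; TB → b; X → b; S → X X0; X0 → TA TA; X → TB S; X → S X1; X1 → TB X2; X2 → X TA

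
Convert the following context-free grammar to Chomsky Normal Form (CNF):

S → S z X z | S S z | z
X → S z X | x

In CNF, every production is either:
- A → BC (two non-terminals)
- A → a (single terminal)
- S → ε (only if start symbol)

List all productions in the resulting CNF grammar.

TZ → z; S → z; X → x; S → S X0; X0 → TZ X1; X1 → X TZ; S → S X2; X2 → S TZ; X → S X3; X3 → TZ X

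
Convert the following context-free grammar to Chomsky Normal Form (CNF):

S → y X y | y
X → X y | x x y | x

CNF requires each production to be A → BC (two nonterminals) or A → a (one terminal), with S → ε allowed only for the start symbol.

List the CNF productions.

TY → y; S → y; TX → x; X → x; S → TY X0; X0 → X TY; X → X TY; X → TX X1; X1 → TX TY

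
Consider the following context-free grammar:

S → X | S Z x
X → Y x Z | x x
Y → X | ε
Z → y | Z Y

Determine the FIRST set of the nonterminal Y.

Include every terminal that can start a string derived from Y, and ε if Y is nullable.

We compute FIRST(Y) using the standard algorithm.
FIRST(S) = {x}
FIRST(X) = {x}
FIRST(Y) = {x, ε}
FIRST(Z) = {y}
Therefore, FIRST(Y) = {x, ε}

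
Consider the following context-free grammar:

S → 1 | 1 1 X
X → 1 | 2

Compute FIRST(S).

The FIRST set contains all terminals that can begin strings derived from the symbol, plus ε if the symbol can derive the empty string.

We compute FIRST(S) using the standard algorithm.
FIRST(S) = {1}
FIRST(X) = {1, 2}
Therefore, FIRST(S) = {1}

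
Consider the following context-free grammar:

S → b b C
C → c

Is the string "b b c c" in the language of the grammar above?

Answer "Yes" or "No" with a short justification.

No - no valid derivation exists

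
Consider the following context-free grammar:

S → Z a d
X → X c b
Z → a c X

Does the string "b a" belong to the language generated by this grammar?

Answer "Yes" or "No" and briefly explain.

No - no valid derivation exists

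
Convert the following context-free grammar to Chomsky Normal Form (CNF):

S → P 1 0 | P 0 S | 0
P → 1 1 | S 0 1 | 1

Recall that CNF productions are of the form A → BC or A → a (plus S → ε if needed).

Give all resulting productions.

T1 → 1; T0 → 0; S → 0; P → 1; S → P X0; X0 → T1 T0; S → P X1; X1 → T0 S; P → T1 T1; P → S X2; X2 → T0 T1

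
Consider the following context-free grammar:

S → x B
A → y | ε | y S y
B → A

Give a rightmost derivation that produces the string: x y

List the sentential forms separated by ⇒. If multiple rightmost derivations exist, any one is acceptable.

S ⇒ x B ⇒ x A ⇒ x y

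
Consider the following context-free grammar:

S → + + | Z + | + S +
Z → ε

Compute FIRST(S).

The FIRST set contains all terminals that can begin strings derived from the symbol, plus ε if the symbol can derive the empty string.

We compute FIRST(S) using the standard algorithm.
FIRST(S) = {+}
FIRST(Z) = {ε}
Therefore, FIRST(S) = {+}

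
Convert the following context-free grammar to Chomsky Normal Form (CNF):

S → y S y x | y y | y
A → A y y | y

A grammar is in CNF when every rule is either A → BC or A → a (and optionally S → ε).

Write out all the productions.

TY → y; TX → x; S → y; A → y; S → TY X0; X0 → S X1; X1 → TY TX; S → TY TY; A → A X2; X2 → TY TY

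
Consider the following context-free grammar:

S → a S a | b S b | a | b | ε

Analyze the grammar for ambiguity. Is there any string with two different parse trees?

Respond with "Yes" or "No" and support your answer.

No - the grammar is unambiguous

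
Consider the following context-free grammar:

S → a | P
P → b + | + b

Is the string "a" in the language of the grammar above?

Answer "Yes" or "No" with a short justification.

Yes - a valid derivation exists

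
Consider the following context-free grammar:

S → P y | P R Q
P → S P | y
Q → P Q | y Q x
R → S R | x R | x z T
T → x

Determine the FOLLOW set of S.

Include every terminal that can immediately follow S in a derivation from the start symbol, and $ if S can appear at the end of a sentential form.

We compute FOLLOW(S) using the standard algorithm.
FOLLOW(S) starts with {$}.
FIRST(P) = {y}
FIRST(Q) = {y}
FIRST(R) = {x, y}
FIRST(S) = {y}
FIRST(T) = {x}
FOLLOW(P) = {x, y}
FOLLOW(Q) = {$, x, y}
FOLLOW(R) = {y}
FOLLOW(S) = {$, x, y}
FOLLOW(T) = {y}
Therefore, FOLLOW(S) = {$, x, y}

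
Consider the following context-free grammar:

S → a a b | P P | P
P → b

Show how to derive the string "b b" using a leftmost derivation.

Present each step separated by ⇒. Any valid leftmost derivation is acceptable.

S ⇒ P P ⇒ b P ⇒ b b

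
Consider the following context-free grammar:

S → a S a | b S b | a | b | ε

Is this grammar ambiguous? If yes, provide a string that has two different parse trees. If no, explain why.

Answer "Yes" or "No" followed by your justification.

No - the grammar is unambiguous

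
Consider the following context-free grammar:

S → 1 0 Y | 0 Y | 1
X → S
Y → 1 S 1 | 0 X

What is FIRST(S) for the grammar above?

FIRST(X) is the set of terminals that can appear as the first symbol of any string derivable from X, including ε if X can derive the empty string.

We compute FIRST(S) using the standard algorithm.
FIRST(S) = {0, 1}
FIRST(X) = {0, 1}
FIRST(Y) = {0, 1}
Therefore, FIRST(S) = {0, 1}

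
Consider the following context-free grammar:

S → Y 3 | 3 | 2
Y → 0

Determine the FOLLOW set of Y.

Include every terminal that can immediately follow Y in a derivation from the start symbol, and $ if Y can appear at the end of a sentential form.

We compute FOLLOW(Y) using the standard algorithm.
FOLLOW(S) starts with {$}.
FIRST(S) = {0, 2, 3}
FIRST(Y) = {0}
FOLLOW(S) = {$}
FOLLOW(Y) = {3}
Therefore, FOLLOW(Y) = {3}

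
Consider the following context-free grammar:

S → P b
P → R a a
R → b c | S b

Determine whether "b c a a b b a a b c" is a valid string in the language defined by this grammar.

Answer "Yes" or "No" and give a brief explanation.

No - no valid derivation exists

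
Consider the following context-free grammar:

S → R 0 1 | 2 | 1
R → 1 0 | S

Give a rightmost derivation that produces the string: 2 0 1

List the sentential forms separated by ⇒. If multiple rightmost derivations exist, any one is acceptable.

S ⇒ R 0 1 ⇒ S 0 1 ⇒ 2 0 1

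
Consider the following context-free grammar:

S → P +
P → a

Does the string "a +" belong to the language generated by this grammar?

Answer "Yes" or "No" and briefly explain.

Yes - a valid derivation exists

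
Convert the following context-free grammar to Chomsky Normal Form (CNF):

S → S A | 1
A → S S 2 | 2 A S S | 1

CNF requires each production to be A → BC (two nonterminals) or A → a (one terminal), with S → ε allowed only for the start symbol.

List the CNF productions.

S → 1; T2 → 2; A → 1; S → S A; A → S X0; X0 → S T2; A → T2 X1; X1 → A X2; X2 → S S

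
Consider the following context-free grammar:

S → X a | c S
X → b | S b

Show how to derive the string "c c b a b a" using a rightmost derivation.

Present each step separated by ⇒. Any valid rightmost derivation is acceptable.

S ⇒ X a ⇒ S b a ⇒ c S b a ⇒ c c S b a ⇒ c c X a b a ⇒ c c b a b a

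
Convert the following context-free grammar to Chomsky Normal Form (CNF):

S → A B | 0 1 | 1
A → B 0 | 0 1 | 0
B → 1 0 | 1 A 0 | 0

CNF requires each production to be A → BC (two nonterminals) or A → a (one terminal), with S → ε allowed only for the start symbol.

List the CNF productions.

T0 → 0; T1 → 1; S → 1; A → 0; B → 0; S → A B; S → T0 T1; A → B T0; A → T0 T1; B → T1 T0; B → T1 X0; X0 → A T0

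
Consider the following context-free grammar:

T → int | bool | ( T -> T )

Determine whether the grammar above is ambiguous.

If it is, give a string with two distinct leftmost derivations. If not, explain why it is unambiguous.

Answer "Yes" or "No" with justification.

No - the grammar is unambiguous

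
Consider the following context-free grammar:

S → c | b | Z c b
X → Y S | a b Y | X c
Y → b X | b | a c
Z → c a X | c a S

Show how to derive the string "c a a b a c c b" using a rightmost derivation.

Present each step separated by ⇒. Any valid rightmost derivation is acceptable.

S ⇒ Z c b ⇒ c a X c b ⇒ c a a b Y c b ⇒ c a a b a c c b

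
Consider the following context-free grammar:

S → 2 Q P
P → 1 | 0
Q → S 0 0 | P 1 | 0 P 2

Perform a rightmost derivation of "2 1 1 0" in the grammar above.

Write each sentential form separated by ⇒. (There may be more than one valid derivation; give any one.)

S ⇒ 2 Q P ⇒ 2 Q 0 ⇒ 2 P 1 0 ⇒ 2 1 1 0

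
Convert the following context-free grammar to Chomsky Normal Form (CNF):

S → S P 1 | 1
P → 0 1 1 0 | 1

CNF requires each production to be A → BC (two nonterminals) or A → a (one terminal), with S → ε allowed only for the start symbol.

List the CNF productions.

T1 → 1; S → 1; T0 → 0; P → 1; S → S X0; X0 → P T1; P → T0 X1; X1 → T1 X2; X2 → T1 T0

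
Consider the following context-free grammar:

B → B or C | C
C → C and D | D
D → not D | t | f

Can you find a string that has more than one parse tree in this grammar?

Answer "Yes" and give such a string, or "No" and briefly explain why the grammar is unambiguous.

No - the grammar is unambiguous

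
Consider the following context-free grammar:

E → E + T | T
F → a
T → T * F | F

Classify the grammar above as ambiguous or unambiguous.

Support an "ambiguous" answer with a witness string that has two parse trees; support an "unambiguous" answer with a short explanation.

Unambiguous - every string in the language has a unique parse tree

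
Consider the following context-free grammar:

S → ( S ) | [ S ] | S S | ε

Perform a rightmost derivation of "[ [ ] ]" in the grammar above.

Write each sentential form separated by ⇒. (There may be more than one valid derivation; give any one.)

S ⇒ [ S ] ⇒ [ [ S ] ] ⇒ [ [ ] ]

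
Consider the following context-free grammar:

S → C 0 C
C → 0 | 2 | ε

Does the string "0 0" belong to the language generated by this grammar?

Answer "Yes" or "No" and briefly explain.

Yes - a valid derivation exists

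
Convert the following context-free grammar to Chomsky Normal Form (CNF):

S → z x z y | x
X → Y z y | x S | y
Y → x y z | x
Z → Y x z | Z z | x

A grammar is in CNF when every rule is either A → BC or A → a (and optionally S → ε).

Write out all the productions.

TZ → z; TX → x; TY → y; S → x; X → y; Y → x; Z → x; S → TZ X0; X0 → TX X1; X1 → TZ TY; X → Y X2; X2 → TZ TY; X → TX S; Y → TX X3; X3 → TY TZ; Z → Y X4; X4 → TX TZ; Z → Z TZ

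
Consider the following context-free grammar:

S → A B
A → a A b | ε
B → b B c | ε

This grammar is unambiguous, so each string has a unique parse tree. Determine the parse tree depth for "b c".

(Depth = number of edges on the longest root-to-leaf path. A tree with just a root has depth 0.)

3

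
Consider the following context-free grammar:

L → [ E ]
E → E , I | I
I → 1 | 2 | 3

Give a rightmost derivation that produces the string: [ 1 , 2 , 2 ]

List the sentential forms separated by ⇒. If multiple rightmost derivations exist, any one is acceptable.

L ⇒ [ E ] ⇒ [ E , I ] ⇒ [ E , 2 ] ⇒ [ E , I , 2 ] ⇒ [ E , 2 , 2 ] ⇒ [ I , 2 , 2 ] ⇒ [ 1 , 2 , 2 ]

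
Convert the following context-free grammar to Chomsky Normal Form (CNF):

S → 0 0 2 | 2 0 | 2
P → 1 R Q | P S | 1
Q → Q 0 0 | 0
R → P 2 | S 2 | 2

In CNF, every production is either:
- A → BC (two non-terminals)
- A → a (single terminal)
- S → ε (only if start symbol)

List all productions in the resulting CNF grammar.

T0 → 0; T2 → 2; S → 2; T1 → 1; P → 1; Q → 0; R → 2; S → T0 X0; X0 → T0 T2; S → T2 T0; P → T1 X1; X1 → R Q; P → P S; Q → Q X2; X2 → T0 T0; R → P T2; R → S T2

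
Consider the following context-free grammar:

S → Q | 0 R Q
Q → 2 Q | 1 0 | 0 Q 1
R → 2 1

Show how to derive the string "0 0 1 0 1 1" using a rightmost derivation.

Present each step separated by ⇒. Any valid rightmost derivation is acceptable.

S ⇒ Q ⇒ 0 Q 1 ⇒ 0 0 Q 1 1 ⇒ 0 0 1 0 1 1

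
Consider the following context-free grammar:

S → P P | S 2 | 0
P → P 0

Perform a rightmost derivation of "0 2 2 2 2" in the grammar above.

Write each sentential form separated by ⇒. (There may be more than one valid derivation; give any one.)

S ⇒ S 2 ⇒ S 2 2 ⇒ S 2 2 2 ⇒ S 2 2 2 2 ⇒ 0 2 2 2 2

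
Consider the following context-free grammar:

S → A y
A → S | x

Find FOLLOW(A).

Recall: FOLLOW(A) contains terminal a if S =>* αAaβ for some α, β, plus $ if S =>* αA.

We compute FOLLOW(A) using the standard algorithm.
FOLLOW(S) starts with {$}.
FIRST(A) = {x}
FIRST(S) = {x}
FOLLOW(A) = {y}
FOLLOW(S) = {$, y}
Therefore, FOLLOW(A) = {y}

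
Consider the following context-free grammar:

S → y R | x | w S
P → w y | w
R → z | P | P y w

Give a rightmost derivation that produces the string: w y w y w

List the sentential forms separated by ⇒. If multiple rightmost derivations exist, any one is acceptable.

S ⇒ w S ⇒ w y R ⇒ w y P y w ⇒ w y w y w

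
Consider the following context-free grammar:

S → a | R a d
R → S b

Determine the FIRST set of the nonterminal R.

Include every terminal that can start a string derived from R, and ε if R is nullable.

We compute FIRST(R) using the standard algorithm.
FIRST(R) = {a}
FIRST(S) = {a}
Therefore, FIRST(R) = {a}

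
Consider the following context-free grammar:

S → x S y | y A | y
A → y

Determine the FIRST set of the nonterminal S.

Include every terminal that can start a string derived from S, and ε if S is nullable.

We compute FIRST(S) using the standard algorithm.
FIRST(A) = {y}
FIRST(S) = {x, y}
Therefore, FIRST(S) = {x, y}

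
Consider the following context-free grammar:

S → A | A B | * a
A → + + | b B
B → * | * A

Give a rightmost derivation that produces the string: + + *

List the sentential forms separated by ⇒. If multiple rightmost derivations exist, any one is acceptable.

S ⇒ A B ⇒ A * ⇒ + + *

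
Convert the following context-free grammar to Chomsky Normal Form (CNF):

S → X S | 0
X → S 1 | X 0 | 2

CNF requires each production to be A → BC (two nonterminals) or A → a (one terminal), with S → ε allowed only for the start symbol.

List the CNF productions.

S → 0; T1 → 1; T0 → 0; X → 2; S → X S; X → S T1; X → X T0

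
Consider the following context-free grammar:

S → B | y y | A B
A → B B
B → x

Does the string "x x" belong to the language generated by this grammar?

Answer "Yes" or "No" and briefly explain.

No - no valid derivation exists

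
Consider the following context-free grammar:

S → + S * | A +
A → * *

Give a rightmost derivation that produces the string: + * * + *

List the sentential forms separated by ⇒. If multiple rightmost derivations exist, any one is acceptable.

S ⇒ + S * ⇒ + A + * ⇒ + * * + *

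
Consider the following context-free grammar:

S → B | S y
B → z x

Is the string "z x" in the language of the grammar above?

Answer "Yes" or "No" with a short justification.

Yes - a valid derivation exists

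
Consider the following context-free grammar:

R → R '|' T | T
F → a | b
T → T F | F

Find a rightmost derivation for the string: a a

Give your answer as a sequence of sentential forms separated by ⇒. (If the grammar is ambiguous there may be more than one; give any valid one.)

R ⇒ T ⇒ T F ⇒ T a ⇒ F a ⇒ a a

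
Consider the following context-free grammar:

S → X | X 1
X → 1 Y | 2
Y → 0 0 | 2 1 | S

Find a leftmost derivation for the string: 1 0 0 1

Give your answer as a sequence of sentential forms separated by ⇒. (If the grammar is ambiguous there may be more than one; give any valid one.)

S ⇒ X 1 ⇒ 1 Y 1 ⇒ 1 0 0 1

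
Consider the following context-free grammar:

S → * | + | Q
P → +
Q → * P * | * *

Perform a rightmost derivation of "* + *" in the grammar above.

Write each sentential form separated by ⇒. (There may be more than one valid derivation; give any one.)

S ⇒ Q ⇒ * P * ⇒ * + *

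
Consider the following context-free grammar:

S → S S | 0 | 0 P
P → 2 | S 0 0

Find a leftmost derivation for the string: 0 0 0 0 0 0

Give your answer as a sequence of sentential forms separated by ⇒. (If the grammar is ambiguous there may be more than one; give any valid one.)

S ⇒ S S ⇒ 0 P S ⇒ 0 S 0 0 S ⇒ 0 0 0 0 S ⇒ 0 0 0 0 S S ⇒ 0 0 0 0 0 S ⇒ 0 0 0 0 0 0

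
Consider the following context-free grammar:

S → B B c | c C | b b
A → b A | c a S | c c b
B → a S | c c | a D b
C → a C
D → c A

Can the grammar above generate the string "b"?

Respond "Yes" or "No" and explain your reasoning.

No - no valid derivation exists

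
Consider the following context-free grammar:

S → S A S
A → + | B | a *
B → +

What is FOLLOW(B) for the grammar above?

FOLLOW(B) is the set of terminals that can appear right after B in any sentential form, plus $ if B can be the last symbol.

We compute FOLLOW(B) using the standard algorithm.
FOLLOW(S) starts with {$}.
FIRST(A) = {+, a}
FIRST(B) = {+}
FIRST(S) = {}
FOLLOW(A) = {}
FOLLOW(B) = {}
FOLLOW(S) = {$, +, a}
Therefore, FOLLOW(B) = {}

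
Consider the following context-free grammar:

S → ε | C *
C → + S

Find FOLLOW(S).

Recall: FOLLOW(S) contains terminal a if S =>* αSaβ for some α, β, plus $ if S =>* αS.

We compute FOLLOW(S) using the standard algorithm.
FOLLOW(S) starts with {$}.
FIRST(C) = {+}
FIRST(S) = {+, ε}
FOLLOW(C) = {*}
FOLLOW(S) = {$, *}
Therefore, FOLLOW(S) = {$, *}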